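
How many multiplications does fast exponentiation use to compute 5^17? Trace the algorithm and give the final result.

Computing 5^17 by squaring (build up from 5^1; each line after the first costs one multiplication):

5^1 = 5
5^2 = (5^1)^2 = 5^2 = 25
5^4 = (5^2)^2 = 25^2 = 625
5^8 = (5^4)^2 = 625^2 = 390625
5^16 = (5^8)^2 = 390625^2 = 152587890625
5^17 = 5 * 5^16 = 5 * 152587890625 = 762939453125

Result: 762939453125
Multiplications needed: 5 (5 lines after 5^1)

5^17 = 762939453125. Using exponentiation by squaring, this requires 5 multiplications. The key idea: if the exponent is even, square the half-power; if odd, multiply by the base once.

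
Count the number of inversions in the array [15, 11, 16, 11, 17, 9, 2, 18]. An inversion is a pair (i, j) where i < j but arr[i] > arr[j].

Finding inversions in [15, 11, 16, 11, 17, 9, 2, 18]:

(0, 1): arr[0]=15 > arr[1]=11
(0, 3): arr[0]=15 > arr[3]=11
(0, 5): arr[0]=15 > arr[5]=9
(0, 6): arr[0]=15 > arr[6]=2
(1, 5): arr[1]=11 > arr[5]=9
(1, 6): arr[1]=11 > arr[6]=2
(2, 3): arr[2]=16 > arr[3]=11
(2, 5): arr[2]=16 > arr[5]=9
(2, 6): arr[2]=16 > arr[6]=2
(3, 5): arr[3]=11 > arr[5]=9
(3, 6): arr[3]=11 > arr[6]=2
(4, 5): arr[4]=17 > arr[5]=9
(4, 6): arr[4]=17 > arr[6]=2
(5, 6): arr[5]=9 > arr[6]=2

Total inversions: 14

The array has 14 inversion(s): (0,1), (0,3), (0,5), (0,6), (1,5), (1,6), (2,3), (2,5), (2,6), (3,5), (3,6), (4,5), (4,6), (5,6). Each pair (i,j) satisfies i < j and arr[i] > arr[j].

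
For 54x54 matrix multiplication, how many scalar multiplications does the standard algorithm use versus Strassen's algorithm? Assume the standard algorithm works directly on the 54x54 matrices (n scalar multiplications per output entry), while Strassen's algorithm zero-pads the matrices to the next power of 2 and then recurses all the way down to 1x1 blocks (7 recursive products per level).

Matrix multiplication for 54x54 matrices:

Strassen's algorithm requires power-of-2 dimensions. Pad 54x54 to 64x64 (next power of 2).

Standard algorithm: 54^3 = 157464 multiplications
Strassen's algorithm: 7^(log2(64)) = 7^6 = 117649 multiplications
Savings: 157464 - 117649 = 39815 multiplications

Standard: 157464 multiplications (54^3). Strassen: 117649 multiplications (7^6, after padding to 64x64). Strassen reduces 8 recursive multiplications to 7 at each level.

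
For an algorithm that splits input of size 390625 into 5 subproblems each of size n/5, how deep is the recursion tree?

For divide and conquer with division factor 5:

Problem sizes at each level:
Level 0: 390625
Level 1: 78125
Level 2: 15625
Level 3: 3125
Level 4: 625
Level 5: 125
Level 6: 25
Level 7: 5
Level 8: 1

The root is level 0 and the size-1 base case is level 8 (the tree spans levels 0 through 8, i.e. 9 levels counting the root), so the depth is the number of divisions: log_5(390625) = 8

The recursion tree depth is log_5(390625) = 8. At each level, the problem size is divided by 5, so it takes 8 divisions to reduce to a base case of size 1. The algorithm makes 5 recursive calls at each level.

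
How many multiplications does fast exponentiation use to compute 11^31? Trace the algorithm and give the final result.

Computing 11^31 by squaring (build up from 11^1; each line after the first costs one multiplication):

11^1 = 11
11^2 = (11^1)^2 = 11^2 = 121
11^3 = 11 * 11^2 = 11 * 121 = 1331
11^6 = (11^3)^2 = 1331^2 = 1771561
11^7 = 11 * 11^6 = 11 * 1771561 = 19487171
11^14 = (11^7)^2 = 19487171^2 = 379749833583241
11^15 = 11 * 11^14 = 11 * 379749833583241 = 4177248169415651
11^30 = (11^15)^2 = 4177248169415651^2 = 17449402268886407318558803753801
11^31 = 11 * 11^30 = 11 * 17449402268886407318558803753801 = 191943424957750480504146841291811

Result: 191943424957750480504146841291811
Multiplications needed: 8 (8 lines after 11^1)

11^31 = 191943424957750480504146841291811. Using exponentiation by squaring, this requires 8 multiplications. The key idea: if the exponent is even, square the half-power; if odd, multiply by the base once.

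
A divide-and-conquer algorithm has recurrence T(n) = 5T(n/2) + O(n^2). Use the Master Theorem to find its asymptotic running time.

Master Theorem for T(n) = 5T(n/2) + O(n^2):

a = 5, b = 2, c = 2
log_b(a) = log_2(5) = 2.3219

Case 1: c = 2 < log_2(5) = 2.3219
T(n) = O(n^(log_2 5))

For T(n) = 5T(n/2) + O(n^2): log_2(5) = 2.3219. This is Case 1 of the Master Theorem (c < log_b(a), work dominated by leaves), giving O(n^(log_2 5)).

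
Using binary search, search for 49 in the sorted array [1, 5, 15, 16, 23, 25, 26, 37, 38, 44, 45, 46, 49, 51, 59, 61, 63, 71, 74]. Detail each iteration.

Binary search for 49 in [1, 5, 15, 16, 23, 25, 26, 37, 38, 44, 45, 46, 49, 51, 59, 61, 63, 71, 74]:

lo=0, hi=18, mid=9, arr[mid]=44 -> 44 < 49, search right half
lo=10, hi=18, mid=14, arr[mid]=59 -> 59 > 49, search left half
lo=10, hi=13, mid=11, arr[mid]=46 -> 46 < 49, search right half
lo=12, hi=13, mid=12, arr[mid]=49 -> Found target at index 12!

Binary search finds 49 at index 12 after 4 comparisons. The search repeatedly halves the search space by comparing with the middle element.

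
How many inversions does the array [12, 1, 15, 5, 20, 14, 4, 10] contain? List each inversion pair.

Finding inversions in [12, 1, 15, 5, 20, 14, 4, 10]:

(0, 1): arr[0]=12 > arr[1]=1
(0, 3): arr[0]=12 > arr[3]=5
(0, 6): arr[0]=12 > arr[6]=4
(0, 7): arr[0]=12 > arr[7]=10
(2, 3): arr[2]=15 > arr[3]=5
(2, 5): arr[2]=15 > arr[5]=14
(2, 6): arr[2]=15 > arr[6]=4
(2, 7): arr[2]=15 > arr[7]=10
(3, 6): arr[3]=5 > arr[6]=4
(4, 5): arr[4]=20 > arr[5]=14
(4, 6): arr[4]=20 > arr[6]=4
(4, 7): arr[4]=20 > arr[7]=10
(5, 6): arr[5]=14 > arr[6]=4
(5, 7): arr[5]=14 > arr[7]=10

Total inversions: 14

The array has 14 inversion(s): (0,1), (0,3), (0,6), (0,7), (2,3), (2,5), (2,6), (2,7), (3,6), (4,5), (4,6), (4,7), (5,6), (5,7). Each pair (i,j) satisfies i < j and arr[i] > arr[j].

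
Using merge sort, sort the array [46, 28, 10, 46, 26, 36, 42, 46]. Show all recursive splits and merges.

Merge sort trace:

Split: [46, 28, 10, 46, 26, 36, 42, 46] -> [46, 28, 10, 46] and [26, 36, 42, 46]
  Split: [46, 28, 10, 46] -> [46, 28] and [10, 46]
    Split: [46, 28] -> [46] and [28]
    Merge: [46] + [28] -> [28, 46]
    Split: [10, 46] -> [10] and [46]
    Merge: [10] + [46] -> [10, 46]
  Merge: [28, 46] + [10, 46] -> [10, 28, 46, 46]
  Split: [26, 36, 42, 46] -> [26, 36] and [42, 46]
    Split: [26, 36] -> [26] and [36]
    Merge: [26] + [36] -> [26, 36]
    Split: [42, 46] -> [42] and [46]
    Merge: [42] + [46] -> [42, 46]
  Merge: [26, 36] + [42, 46] -> [26, 36, 42, 46]
Merge: [10, 28, 46, 46] + [26, 36, 42, 46] -> [10, 26, 28, 36, 42, 46, 46, 46]

Final sorted array: [10, 26, 28, 36, 42, 46, 46, 46]

The merge sort proceeds by recursively splitting the array and merging sorted halves.
After all merges, the sorted array is [10, 26, 28, 36, 42, 46, 46, 46].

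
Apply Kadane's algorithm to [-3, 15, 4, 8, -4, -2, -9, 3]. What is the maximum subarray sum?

Using Kadane's algorithm on [-3, 15, 4, 8, -4, -2, -9, 3]:

Scanning through the array:
Position 1 (value 15): max_ending_here = 15, max_so_far = 15
Position 2 (value 4): max_ending_here = 19, max_so_far = 19
Position 3 (value 8): max_ending_here = 27, max_so_far = 27
Position 4 (value -4): max_ending_here = 23, max_so_far = 27
Position 5 (value -2): max_ending_here = 21, max_so_far = 27
Position 6 (value -9): max_ending_here = 12, max_so_far = 27
Position 7 (value 3): max_ending_here = 15, max_so_far = 27

Maximum subarray: [15, 4, 8]
Maximum sum: 27

The maximum subarray is [15, 4, 8] with sum 27. This subarray runs from index 1 to index 3.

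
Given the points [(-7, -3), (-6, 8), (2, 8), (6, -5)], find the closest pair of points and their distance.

Computing all pairwise distances among 4 points:

d((-7, -3), (-6, 8)) = 11.0454
d((-7, -3), (2, 8)) = 14.2127
d((-7, -3), (6, -5)) = 13.1529
d((-6, 8), (2, 8)) = 8.0 <-- minimum
d((-6, 8), (6, -5)) = 17.6918
d((2, 8), (6, -5)) = 13.6015

Closest pair: (-6, 8) and (2, 8) with distance 8.0

The closest pair is (-6, 8) and (2, 8) with Euclidean distance 8.0. For 4 points, brute-force pairwise comparison is shown above. For large n, the divide-and-conquer algorithm (sort by x, recurse on halves, check the dividing strip) achieves O(n log n).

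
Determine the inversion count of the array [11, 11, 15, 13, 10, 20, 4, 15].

Finding inversions in [11, 11, 15, 13, 10, 20, 4, 15]:

(0, 4): arr[0]=11 > arr[4]=10
(0, 6): arr[0]=11 > arr[6]=4
(1, 4): arr[1]=11 > arr[4]=10
(1, 6): arr[1]=11 > arr[6]=4
(2, 3): arr[2]=15 > arr[3]=13
(2, 4): arr[2]=15 > arr[4]=10
(2, 6): arr[2]=15 > arr[6]=4
(3, 4): arr[3]=13 > arr[4]=10
(3, 6): arr[3]=13 > arr[6]=4
(4, 6): arr[4]=10 > arr[6]=4
(5, 6): arr[5]=20 > arr[6]=4
(5, 7): arr[5]=20 > arr[7]=15

Total inversions: 12

The array has 12 inversion(s): (0,4), (0,6), (1,4), (1,6), (2,3), (2,4), (2,6), (3,4), (3,6), (4,6), (5,6), (5,7). Each pair (i,j) satisfies i < j and arr[i] > arr[j].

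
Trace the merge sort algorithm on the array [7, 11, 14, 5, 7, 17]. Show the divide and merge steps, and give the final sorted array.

Merge sort trace:

Split: [7, 11, 14, 5, 7, 17] -> [7, 11, 14] and [5, 7, 17]
  Split: [7, 11, 14] -> [7] and [11, 14]
    Split: [11, 14] -> [11] and [14]
    Merge: [11] + [14] -> [11, 14]
  Merge: [7] + [11, 14] -> [7, 11, 14]
  Split: [5, 7, 17] -> [5] and [7, 17]
    Split: [7, 17] -> [7] and [17]
    Merge: [7] + [17] -> [7, 17]
  Merge: [5] + [7, 17] -> [5, 7, 17]
Merge: [7, 11, 14] + [5, 7, 17] -> [5, 7, 7, 11, 14, 17]

Final sorted array: [5, 7, 7, 11, 14, 17]

The merge sort proceeds by recursively splitting the array and merging sorted halves.
After all merges, the sorted array is [5, 7, 7, 11, 14, 17].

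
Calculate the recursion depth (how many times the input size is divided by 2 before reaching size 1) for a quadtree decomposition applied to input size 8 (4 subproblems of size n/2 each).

For divide and conquer with division factor 2:

Problem sizes at each level:
Level 0: 8
Level 1: 4
Level 2: 2
Level 3: 1

The root is level 0 and the size-1 base case is level 3 (the tree spans levels 0 through 3, i.e. 4 levels counting the root), so the depth is the number of divisions: log_2(8) = 3

The recursion tree depth is log_2(8) = 3. At each level, the problem size is divided by 2, so it takes 3 divisions to reduce to a base case of size 1. The algorithm makes 4 recursive calls at each level.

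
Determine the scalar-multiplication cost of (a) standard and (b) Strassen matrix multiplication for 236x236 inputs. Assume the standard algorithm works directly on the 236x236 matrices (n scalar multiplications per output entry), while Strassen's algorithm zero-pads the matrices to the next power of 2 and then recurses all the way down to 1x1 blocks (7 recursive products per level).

Matrix multiplication for 236x236 matrices:

Strassen's algorithm requires power-of-2 dimensions. Pad 236x236 to 256x256 (next power of 2).

Standard algorithm: 236^3 = 13144256 multiplications
Strassen's algorithm: 7^(log2(256)) = 7^8 = 5764801 multiplications
Savings: 13144256 - 5764801 = 7379455 multiplications

Standard: 13144256 multiplications (236^3). Strassen: 5764801 multiplications (7^8, after padding to 256x256). Strassen reduces 8 recursive multiplications to 7 at each level.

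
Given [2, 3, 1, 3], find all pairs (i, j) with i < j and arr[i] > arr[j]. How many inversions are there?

Finding inversions in [2, 3, 1, 3]:

(0, 2): arr[0]=2 > arr[2]=1
(1, 2): arr[1]=3 > arr[2]=1

Total inversions: 2

The array has 2 inversion(s): (0,2), (1,2). Each pair (i,j) satisfies i < j and arr[i] > arr[j].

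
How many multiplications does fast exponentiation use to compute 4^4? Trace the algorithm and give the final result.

Computing 4^4 by squaring (build up from 4^1; each line after the first costs one multiplication):

4^1 = 4
4^2 = (4^1)^2 = 4^2 = 16
4^4 = (4^2)^2 = 16^2 = 256

Result: 256
Multiplications needed: 2 (2 lines after 4^1)

4^4 = 256. Using exponentiation by squaring, this requires 2 multiplications. The key idea: if the exponent is even, square the half-power; if odd, multiply by the base once.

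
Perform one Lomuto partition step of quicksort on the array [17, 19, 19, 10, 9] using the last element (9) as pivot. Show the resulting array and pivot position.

Lomuto partition with pivot = 9:

Initial array: [17, 19, 19, 10, 9]

arr[0]=17 > 9: no swap
arr[1]=19 > 9: no swap
arr[2]=19 > 9: no swap
arr[3]=10 > 9: no swap

Place pivot at position 0: [9, 19, 19, 10, 17]
Pivot position: 0

After partitioning with pivot 9, the array becomes [9, 19, 19, 10, 17]. The pivot is placed at index 0. All elements to the left of the pivot are <= 9, and all elements to the right are > 9.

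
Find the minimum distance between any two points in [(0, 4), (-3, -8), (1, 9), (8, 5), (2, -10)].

Computing all pairwise distances among 5 points:

d((0, 4), (-3, -8)) = 12.3693
d((0, 4), (1, 9)) = 5.099 <-- minimum
d((0, 4), (8, 5)) = 8.0623
d((0, 4), (2, -10)) = 14.1421
d((-3, -8), (1, 9)) = 17.4642
d((-3, -8), (8, 5)) = 17.0294
d((-3, -8), (2, -10)) = 5.3852
d((1, 9), (8, 5)) = 8.0623
d((1, 9), (2, -10)) = 19.0263
d((8, 5), (2, -10)) = 16.1555

Closest pair: (0, 4) and (1, 9) with distance 5.099

The closest pair is (0, 4) and (1, 9) with Euclidean distance 5.099. For 5 points, brute-force pairwise comparison is shown above. For large n, the divide-and-conquer algorithm (sort by x, recurse on halves, check the dividing strip) achieves O(n log n).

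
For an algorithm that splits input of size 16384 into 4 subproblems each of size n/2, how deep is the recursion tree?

For divide and conquer with division factor 2:

Problem sizes at each level:
Level 0: 16384
Level 1: 8192
Level 2: 4096
Level 3: 2048
Level 4: 1024
Level 5: 512
Level 6: 256
Level 7: 128
Level 8: 64
Level 9: 32
Level 10: 16
Level 11: 8
Level 12: 4
Level 13: 2
Level 14: 1

The root is level 0 and the size-1 base case is level 14 (the tree spans levels 0 through 14, i.e. 15 levels counting the root), so the depth is the number of divisions: log_2(16384) = 14

The recursion tree depth is log_2(16384) = 14. At each level, the problem size is divided by 2, so it takes 14 divisions to reduce to a base case of size 1. The algorithm makes 4 recursive calls at each level.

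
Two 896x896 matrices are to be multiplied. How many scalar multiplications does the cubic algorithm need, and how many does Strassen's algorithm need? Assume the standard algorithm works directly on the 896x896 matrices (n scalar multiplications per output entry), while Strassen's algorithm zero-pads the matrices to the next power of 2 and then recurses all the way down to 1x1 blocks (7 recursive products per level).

Matrix multiplication for 896x896 matrices:

Strassen's algorithm requires power-of-2 dimensions. Pad 896x896 to 1024x1024 (next power of 2).

Standard algorithm: 896^3 = 719323136 multiplications
Strassen's algorithm: 7^(log2(1024)) = 7^10 = 282475249 multiplications
Savings: 719323136 - 282475249 = 436847887 multiplications

Standard: 719323136 multiplications (896^3). Strassen: 282475249 multiplications (7^10, after padding to 1024x1024). Strassen reduces 8 recursive multiplications to 7 at each level.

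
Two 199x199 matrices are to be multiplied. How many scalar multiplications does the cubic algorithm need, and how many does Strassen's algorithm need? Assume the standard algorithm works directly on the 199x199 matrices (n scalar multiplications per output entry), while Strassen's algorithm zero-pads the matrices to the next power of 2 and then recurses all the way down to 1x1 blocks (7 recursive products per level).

Matrix multiplication for 199x199 matrices:

Strassen's algorithm requires power-of-2 dimensions. Pad 199x199 to 256x256 (next power of 2).

Standard algorithm: 199^3 = 7880599 multiplications
Strassen's algorithm: 7^(log2(256)) = 7^8 = 5764801 multiplications
Savings: 7880599 - 5764801 = 2115798 multiplications

Standard: 7880599 multiplications (199^3). Strassen: 5764801 multiplications (7^8, after padding to 256x256). Strassen reduces 8 recursive multiplications to 7 at each level.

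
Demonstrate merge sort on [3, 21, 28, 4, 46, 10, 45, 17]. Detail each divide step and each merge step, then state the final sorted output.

Merge sort trace:

Split: [3, 21, 28, 4, 46, 10, 45, 17] -> [3, 21, 28, 4] and [46, 10, 45, 17]
  Split: [3, 21, 28, 4] -> [3, 21] and [28, 4]
    Split: [3, 21] -> [3] and [21]
    Merge: [3] + [21] -> [3, 21]
    Split: [28, 4] -> [28] and [4]
    Merge: [28] + [4] -> [4, 28]
  Merge: [3, 21] + [4, 28] -> [3, 4, 21, 28]
  Split: [46, 10, 45, 17] -> [46, 10] and [45, 17]
    Split: [46, 10] -> [46] and [10]
    Merge: [46] + [10] -> [10, 46]
    Split: [45, 17] -> [45] and [17]
    Merge: [45] + [17] -> [17, 45]
  Merge: [10, 46] + [17, 45] -> [10, 17, 45, 46]
Merge: [3, 4, 21, 28] + [10, 17, 45, 46] -> [3, 4, 10, 17, 21, 28, 45, 46]

Final sorted array: [3, 4, 10, 17, 21, 28, 45, 46]

The merge sort proceeds by recursively splitting the array and merging sorted halves.
After all merges, the sorted array is [3, 4, 10, 17, 21, 28, 45, 46].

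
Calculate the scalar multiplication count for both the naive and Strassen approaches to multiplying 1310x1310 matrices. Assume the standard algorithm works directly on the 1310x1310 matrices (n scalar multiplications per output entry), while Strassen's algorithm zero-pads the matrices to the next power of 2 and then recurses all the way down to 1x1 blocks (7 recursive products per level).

Matrix multiplication for 1310x1310 matrices:

Strassen's algorithm requires power-of-2 dimensions. Pad 1310x1310 to 2048x2048 (next power of 2).

Standard algorithm: 1310^3 = 2248091000 multiplications
Strassen's algorithm: 7^(log2(2048)) = 7^11 = 1977326743 multiplications
Savings: 2248091000 - 1977326743 = 270764257 multiplications

Standard: 2248091000 multiplications (1310^3). Strassen: 1977326743 multiplications (7^11, after padding to 2048x2048). Strassen reduces 8 recursive multiplications to 7 at each level.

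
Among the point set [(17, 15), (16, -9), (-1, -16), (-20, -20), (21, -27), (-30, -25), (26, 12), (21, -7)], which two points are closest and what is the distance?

Computing all pairwise distances among 8 points:

d((17, 15), (16, -9)) = 24.0208
d((17, 15), (-1, -16)) = 35.8469
d((17, 15), (-20, -20)) = 50.9313
d((17, 15), (21, -27)) = 42.19
d((17, 15), (-30, -25)) = 61.7171
d((17, 15), (26, 12)) = 9.4868
d((17, 15), (21, -7)) = 22.3607
d((16, -9), (-1, -16)) = 18.3848
d((16, -9), (-20, -20)) = 37.6431
d((16, -9), (21, -27)) = 18.6815
d((16, -9), (-30, -25)) = 48.7032
d((16, -9), (26, 12)) = 23.2594
d((16, -9), (21, -7)) = 5.3852 <-- minimum
d((-1, -16), (-20, -20)) = 19.4165
d((-1, -16), (21, -27)) = 24.5967
d((-1, -16), (-30, -25)) = 30.3645
d((-1, -16), (26, 12)) = 38.8973
d((-1, -16), (21, -7)) = 23.7697
d((-20, -20), (21, -27)) = 41.5933
d((-20, -20), (-30, -25)) = 11.1803
d((-20, -20), (26, 12)) = 56.0357
d((-20, -20), (21, -7)) = 43.0116
d((21, -27), (-30, -25)) = 51.0392
d((21, -27), (26, 12)) = 39.3192
d((21, -27), (21, -7)) = 20.0
d((-30, -25), (26, 12)) = 67.1193
d((-30, -25), (21, -7)) = 54.0833
d((26, 12), (21, -7)) = 19.6469

Closest pair: (16, -9) and (21, -7) with distance 5.3852

The closest pair is (16, -9) and (21, -7) with Euclidean distance 5.3852. For 8 points, brute-force pairwise comparison is shown above. For large n, the divide-and-conquer algorithm (sort by x, recurse on halves, check the dividing strip) achieves O(n log n).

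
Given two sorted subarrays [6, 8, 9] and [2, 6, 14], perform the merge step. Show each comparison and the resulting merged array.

Merging process:

Compare 6 vs 2: take 2 from right. Merged: [2]
Compare 6 vs 6: take 6 from left. Merged: [2, 6]
Compare 8 vs 6: take 6 from right. Merged: [2, 6, 6]
Compare 8 vs 14: take 8 from left. Merged: [2, 6, 6, 8]
Compare 9 vs 14: take 9 from left. Merged: [2, 6, 6, 8, 9]
Append remaining from right: [14]. Merged: [2, 6, 6, 8, 9, 14]

Final merged array: [2, 6, 6, 8, 9, 14]
Total comparisons: 5

The merged array is [2, 6, 6, 8, 9, 14], requiring 5 comparisons. The merge step runs in O(n) time where n is the total number of elements.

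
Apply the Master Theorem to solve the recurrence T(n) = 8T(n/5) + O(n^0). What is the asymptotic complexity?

Master Theorem for T(n) = 8T(n/5) + O(n^0):

a = 8, b = 5, c = 0
log_b(a) = log_5(8) = 1.2920

Case 1: c = 0 < log_5(8) = 1.2920
T(n) = O(n^(log_5 8))

For T(n) = 8T(n/5) + O(n^0): log_5(8) = 1.2920. This is Case 1 of the Master Theorem (c < log_b(a), work dominated by leaves), giving O(n^(log_5 8)).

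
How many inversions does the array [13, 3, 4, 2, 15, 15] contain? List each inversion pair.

Finding inversions in [13, 3, 4, 2, 15, 15]:

(0, 1): arr[0]=13 > arr[1]=3
(0, 2): arr[0]=13 > arr[2]=4
(0, 3): arr[0]=13 > arr[3]=2
(1, 3): arr[1]=3 > arr[3]=2
(2, 3): arr[2]=4 > arr[3]=2

Total inversions: 5

The array has 5 inversion(s): (0,1), (0,2), (0,3), (1,3), (2,3). Each pair (i,j) satisfies i < j and arr[i] > arr[j].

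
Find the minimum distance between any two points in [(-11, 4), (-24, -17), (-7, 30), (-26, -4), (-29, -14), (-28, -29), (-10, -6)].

Computing all pairwise distances among 7 points:

d((-11, 4), (-24, -17)) = 24.6982
d((-11, 4), (-7, 30)) = 26.3059
d((-11, 4), (-26, -4)) = 17.0
d((-11, 4), (-29, -14)) = 25.4558
d((-11, 4), (-28, -29)) = 37.1214
d((-11, 4), (-10, -6)) = 10.0499
d((-24, -17), (-7, 30)) = 49.98
d((-24, -17), (-26, -4)) = 13.1529
d((-24, -17), (-29, -14)) = 5.831 <-- minimum
d((-24, -17), (-28, -29)) = 12.6491
d((-24, -17), (-10, -6)) = 17.8045
d((-7, 30), (-26, -4)) = 38.9487
d((-7, 30), (-29, -14)) = 49.1935
d((-7, 30), (-28, -29)) = 62.6259
d((-7, 30), (-10, -6)) = 36.1248
d((-26, -4), (-29, -14)) = 10.4403
d((-26, -4), (-28, -29)) = 25.0799
d((-26, -4), (-10, -6)) = 16.1245
d((-29, -14), (-28, -29)) = 15.0333
d((-29, -14), (-10, -6)) = 20.6155
d((-28, -29), (-10, -6)) = 29.2062

Closest pair: (-24, -17) and (-29, -14) with distance 5.831

The closest pair is (-24, -17) and (-29, -14) with Euclidean distance 5.831. For 7 points, brute-force pairwise comparison is shown above. For large n, the divide-and-conquer algorithm (sort by x, recurse on halves, check the dividing strip) achieves O(n log n).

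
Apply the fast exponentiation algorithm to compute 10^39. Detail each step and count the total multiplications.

Computing 10^39 by squaring (build up from 10^1; each line after the first costs one multiplication):

10^1 = 10
10^2 = (10^1)^2 = 10^2 = 100
10^4 = (10^2)^2 = 100^2 = 10000
10^8 = (10^4)^2 = 10000^2 = 100000000
10^9 = 10 * 10^8 = 10 * 100000000 = 1000000000
10^18 = (10^9)^2 = 1000000000^2 = 1000000000000000000
10^19 = 10 * 10^18 = 10 * 1000000000000000000 = 10000000000000000000
10^38 = (10^19)^2 = 10000000000000000000^2 = 100000000000000000000000000000000000000
10^39 = 10 * 10^38 = 10 * 100000000000000000000000000000000000000 = 1000000000000000000000000000000000000000

Result: 1000000000000000000000000000000000000000
Multiplications needed: 8 (8 lines after 10^1)

10^39 = 1000000000000000000000000000000000000000. Using exponentiation by squaring, this requires 8 multiplications. The key idea: if the exponent is even, square the half-power; if odd, multiply by the base once.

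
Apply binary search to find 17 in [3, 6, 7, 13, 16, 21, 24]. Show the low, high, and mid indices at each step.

Binary search for 17 in [3, 6, 7, 13, 16, 21, 24]:

lo=0, hi=6, mid=3, arr[mid]=13 -> 13 < 17, search right half
lo=4, hi=6, mid=5, arr[mid]=21 -> 21 > 17, search left half
lo=4, hi=4, mid=4, arr[mid]=16 -> 16 < 17, search right half
lo=5 > hi=4, target 17 not found

Binary search determines that 17 is not in the array after 3 comparisons. The search space was exhausted without finding the target.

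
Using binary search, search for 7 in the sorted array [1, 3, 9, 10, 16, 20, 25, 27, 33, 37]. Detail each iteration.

Binary search for 7 in [1, 3, 9, 10, 16, 20, 25, 27, 33, 37]:

lo=0, hi=9, mid=4, arr[mid]=16 -> 16 > 7, search left half
lo=0, hi=3, mid=1, arr[mid]=3 -> 3 < 7, search right half
lo=2, hi=3, mid=2, arr[mid]=9 -> 9 > 7, search left half
lo=2 > hi=1, target 7 not found

Binary search determines that 7 is not in the array after 3 comparisons. The search space was exhausted without finding the target.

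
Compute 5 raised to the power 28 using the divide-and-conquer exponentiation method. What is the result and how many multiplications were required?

Computing 5^28 by squaring (build up from 5^1; each line after the first costs one multiplication):

5^1 = 5
5^2 = (5^1)^2 = 5^2 = 25
5^3 = 5 * 5^2 = 5 * 25 = 125
5^6 = (5^3)^2 = 125^2 = 15625
5^7 = 5 * 5^6 = 5 * 15625 = 78125
5^14 = (5^7)^2 = 78125^2 = 6103515625
5^28 = (5^14)^2 = 6103515625^2 = 37252902984619140625

Result: 37252902984619140625
Multiplications needed: 6 (6 lines after 5^1)

5^28 = 37252902984619140625. Using exponentiation by squaring, this requires 6 multiplications. The key idea: if the exponent is even, square the half-power; if odd, multiply by the base once.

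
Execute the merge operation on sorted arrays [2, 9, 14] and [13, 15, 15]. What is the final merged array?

Merging process:

Compare 2 vs 13: take 2 from left. Merged: [2]
Compare 9 vs 13: take 9 from left. Merged: [2, 9]
Compare 14 vs 13: take 13 from right. Merged: [2, 9, 13]
Compare 14 vs 15: take 14 from left. Merged: [2, 9, 13, 14]
Append remaining from right: [15, 15]. Merged: [2, 9, 13, 14, 15, 15]

Final merged array: [2, 9, 13, 14, 15, 15]
Total comparisons: 4

The merged array is [2, 9, 13, 14, 15, 15], requiring 4 comparisons. The merge step runs in O(n) time where n is the total number of elements.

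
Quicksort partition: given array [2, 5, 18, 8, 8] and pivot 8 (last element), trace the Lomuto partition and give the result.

Lomuto partition with pivot = 8:

Initial array: [2, 5, 18, 8, 8]

arr[0]=2 <= 8: swap with position 0, array becomes [2, 5, 18, 8, 8]
arr[1]=5 <= 8: swap with position 1, array becomes [2, 5, 18, 8, 8]
arr[2]=18 > 8: no swap
arr[3]=8 <= 8: swap with position 2, array becomes [2, 5, 8, 18, 8]

Place pivot at position 3: [2, 5, 8, 8, 18]
Pivot position: 3

After partitioning with pivot 8, the array becomes [2, 5, 8, 8, 18]. The pivot is placed at index 3. All elements to the left of the pivot are <= 8, and all elements to the right are > 8.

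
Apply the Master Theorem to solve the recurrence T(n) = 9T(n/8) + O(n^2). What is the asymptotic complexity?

Master Theorem for T(n) = 9T(n/8) + O(n^2):

a = 9, b = 8, c = 2
log_b(a) = log_8(9) = 1.0566

Case 3: c = 2 > log_8(9) = 1.0566
T(n) = O(n^2) = O(n^2)

For T(n) = 9T(n/8) + O(n^2): log_8(9) = 1.0566. This is Case 3 of the Master Theorem (c > log_b(a), work dominated by root), giving O(n^2).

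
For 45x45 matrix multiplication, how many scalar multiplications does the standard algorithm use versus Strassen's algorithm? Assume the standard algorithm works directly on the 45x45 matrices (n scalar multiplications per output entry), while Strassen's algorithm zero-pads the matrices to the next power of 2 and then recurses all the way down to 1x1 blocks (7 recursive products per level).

Matrix multiplication for 45x45 matrices:

Strassen's algorithm requires power-of-2 dimensions. Pad 45x45 to 64x64 (next power of 2).

Standard algorithm: 45^3 = 91125 multiplications
Strassen's algorithm: 7^(log2(64)) = 7^6 = 117649 multiplications
Difference: 91125 - 117649 = -26524 (Strassen uses MORE here due to padding overhead — for small or just-over-power-of-2 n, padding can outweigh the per-level savings)

Standard: 91125 multiplications (45^3). Strassen: 117649 multiplications (7^6, after padding to 64x64). Strassen reduces 8 recursive multiplications to 7 at each level.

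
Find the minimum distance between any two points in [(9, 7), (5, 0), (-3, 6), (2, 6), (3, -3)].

Computing all pairwise distances among 5 points:

d((9, 7), (5, 0)) = 8.0623
d((9, 7), (-3, 6)) = 12.0416
d((9, 7), (2, 6)) = 7.0711
d((9, 7), (3, -3)) = 11.6619
d((5, 0), (-3, 6)) = 10.0
d((5, 0), (2, 6)) = 6.7082
d((5, 0), (3, -3)) = 3.6056 <-- minimum
d((-3, 6), (2, 6)) = 5.0
d((-3, 6), (3, -3)) = 10.8167
d((2, 6), (3, -3)) = 9.0554

Closest pair: (5, 0) and (3, -3) with distance 3.6056

The closest pair is (5, 0) and (3, -3) with Euclidean distance 3.6056. For 5 points, brute-force pairwise comparison is shown above. For large n, the divide-and-conquer algorithm (sort by x, recurse on halves, check the dividing strip) achieves O(n log n).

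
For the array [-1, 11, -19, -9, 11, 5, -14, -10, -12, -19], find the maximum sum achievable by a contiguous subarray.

Using Kadane's algorithm on [-1, 11, -19, -9, 11, 5, -14, -10, -12, -19]:

Scanning through the array:
Position 1 (value 11): max_ending_here = 11, max_so_far = 11
Position 2 (value -19): max_ending_here = -8, max_so_far = 11
Position 3 (value -9): max_ending_here = -9, max_so_far = 11
Position 4 (value 11): max_ending_here = 11, max_so_far = 11
Position 5 (value 5): max_ending_here = 16, max_so_far = 16
Position 6 (value -14): max_ending_here = 2, max_so_far = 16
Position 7 (value -10): max_ending_here = -8, max_so_far = 16
Position 8 (value -12): max_ending_here = -12, max_so_far = 16
Position 9 (value -19): max_ending_here = -19, max_so_far = 16

Maximum subarray: [11, 5]
Maximum sum: 16

The maximum subarray is [11, 5] with sum 16. This subarray runs from index 4 to index 5.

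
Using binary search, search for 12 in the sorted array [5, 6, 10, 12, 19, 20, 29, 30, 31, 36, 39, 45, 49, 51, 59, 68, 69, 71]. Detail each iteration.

Binary search for 12 in [5, 6, 10, 12, 19, 20, 29, 30, 31, 36, 39, 45, 49, 51, 59, 68, 69, 71]:

lo=0, hi=17, mid=8, arr[mid]=31 -> 31 > 12, search left half
lo=0, hi=7, mid=3, arr[mid]=12 -> Found target at index 3!

Binary search finds 12 at index 3 after 2 comparisons. The search repeatedly halves the search space by comparing with the middle element.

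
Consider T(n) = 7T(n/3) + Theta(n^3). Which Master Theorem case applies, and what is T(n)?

Master Theorem for T(n) = 7T(n/3) + O(n^3):

a = 7, b = 3, c = 3
log_b(a) = log_3(7) = 1.7712

Case 3: c = 3 > log_3(7) = 1.7712
T(n) = O(n^3) = O(n^3)

For T(n) = 7T(n/3) + O(n^3): log_3(7) = 1.7712. This is Case 3 of the Master Theorem (c > log_b(a), work dominated by root), giving O(n^3).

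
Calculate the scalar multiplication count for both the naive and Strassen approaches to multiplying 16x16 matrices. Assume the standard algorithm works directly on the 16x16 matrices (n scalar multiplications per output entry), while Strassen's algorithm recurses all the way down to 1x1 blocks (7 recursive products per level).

Matrix multiplication for 16x16 matrices:

Standard algorithm: 16^3 = 4096 multiplications
Strassen's algorithm: 7^(log2(16)) = 7^4 = 2401 multiplications
Savings: 4096 - 2401 = 1695 multiplications

Standard: 4096 multiplications (16^3). Strassen: 2401 multiplications (7^4). Strassen reduces 8 recursive multiplications to 7 at each level.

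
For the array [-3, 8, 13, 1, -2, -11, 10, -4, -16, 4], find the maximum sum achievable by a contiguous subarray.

Using Kadane's algorithm on [-3, 8, 13, 1, -2, -11, 10, -4, -16, 4]:

Scanning through the array:
Position 1 (value 8): max_ending_here = 8, max_so_far = 8
Position 2 (value 13): max_ending_here = 21, max_so_far = 21
Position 3 (value 1): max_ending_here = 22, max_so_far = 22
Position 4 (value -2): max_ending_here = 20, max_so_far = 22
Position 5 (value -11): max_ending_here = 9, max_so_far = 22
Position 6 (value 10): max_ending_here = 19, max_so_far = 22
Position 7 (value -4): max_ending_here = 15, max_so_far = 22
Position 8 (value -16): max_ending_here = -1, max_so_far = 22
Position 9 (value 4): max_ending_here = 4, max_so_far = 22

Maximum subarray: [8, 13, 1]
Maximum sum: 22

The maximum subarray is [8, 13, 1] with sum 22. This subarray runs from index 1 to index 3.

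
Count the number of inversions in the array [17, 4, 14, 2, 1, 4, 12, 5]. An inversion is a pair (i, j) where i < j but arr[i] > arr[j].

Finding inversions in [17, 4, 14, 2, 1, 4, 12, 5]:

(0, 1): arr[0]=17 > arr[1]=4
(0, 2): arr[0]=17 > arr[2]=14
(0, 3): arr[0]=17 > arr[3]=2
(0, 4): arr[0]=17 > arr[4]=1
(0, 5): arr[0]=17 > arr[5]=4
(0, 6): arr[0]=17 > arr[6]=12
(0, 7): arr[0]=17 > arr[7]=5
(1, 3): arr[1]=4 > arr[3]=2
(1, 4): arr[1]=4 > arr[4]=1
(2, 3): arr[2]=14 > arr[3]=2
(2, 4): arr[2]=14 > arr[4]=1
(2, 5): arr[2]=14 > arr[5]=4
(2, 6): arr[2]=14 > arr[6]=12
(2, 7): arr[2]=14 > arr[7]=5
(3, 4): arr[3]=2 > arr[4]=1
(6, 7): arr[6]=12 > arr[7]=5

Total inversions: 16

The array has 16 inversion(s): (0,1), (0,2), (0,3), (0,4), (0,5), (0,6), (0,7), (1,3), (1,4), (2,3), (2,4), (2,5), (2,6), (2,7), (3,4), (6,7). Each pair (i,j) satisfies i < j and arr[i] > arr[j].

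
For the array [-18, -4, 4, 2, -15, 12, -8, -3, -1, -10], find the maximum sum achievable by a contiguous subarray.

Using Kadane's algorithm on [-18, -4, 4, 2, -15, 12, -8, -3, -1, -10]:

Scanning through the array:
Position 1 (value -4): max_ending_here = -4, max_so_far = -4
Position 2 (value 4): max_ending_here = 4, max_so_far = 4
Position 3 (value 2): max_ending_here = 6, max_so_far = 6
Position 4 (value -15): max_ending_here = -9, max_so_far = 6
Position 5 (value 12): max_ending_here = 12, max_so_far = 12
Position 6 (value -8): max_ending_here = 4, max_so_far = 12
Position 7 (value -3): max_ending_here = 1, max_so_far = 12
Position 8 (value -1): max_ending_here = 0, max_so_far = 12
Position 9 (value -10): max_ending_here = -10, max_so_far = 12

Maximum subarray: [12]
Maximum sum: 12

The maximum subarray is [12] with sum 12. This subarray runs from index 5 to index 5.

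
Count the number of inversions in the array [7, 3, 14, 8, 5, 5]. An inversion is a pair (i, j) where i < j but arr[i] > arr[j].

Finding inversions in [7, 3, 14, 8, 5, 5]:

(0, 1): arr[0]=7 > arr[1]=3
(0, 4): arr[0]=7 > arr[4]=5
(0, 5): arr[0]=7 > arr[5]=5
(2, 3): arr[2]=14 > arr[3]=8
(2, 4): arr[2]=14 > arr[4]=5
(2, 5): arr[2]=14 > arr[5]=5
(3, 4): arr[3]=8 > arr[4]=5
(3, 5): arr[3]=8 > arr[5]=5

Total inversions: 8

The array has 8 inversion(s): (0,1), (0,4), (0,5), (2,3), (2,4), (2,5), (3,4), (3,5). Each pair (i,j) satisfies i < j and arr[i] > arr[j].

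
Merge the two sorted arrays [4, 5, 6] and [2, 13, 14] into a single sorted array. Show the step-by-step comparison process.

Merging process:

Compare 4 vs 2: take 2 from right. Merged: [2]
Compare 4 vs 13: take 4 from left. Merged: [2, 4]
Compare 5 vs 13: take 5 from left. Merged: [2, 4, 5]
Compare 6 vs 13: take 6 from left. Merged: [2, 4, 5, 6]
Append remaining from right: [13, 14]. Merged: [2, 4, 5, 6, 13, 14]

Final merged array: [2, 4, 5, 6, 13, 14]
Total comparisons: 4

The merged array is [2, 4, 5, 6, 13, 14], requiring 4 comparisons. The merge step runs in O(n) time where n is the total number of elements.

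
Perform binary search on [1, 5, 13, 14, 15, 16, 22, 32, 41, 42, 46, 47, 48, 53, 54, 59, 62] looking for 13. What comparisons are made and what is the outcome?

Binary search for 13 in [1, 5, 13, 14, 15, 16, 22, 32, 41, 42, 46, 47, 48, 53, 54, 59, 62]:

lo=0, hi=16, mid=8, arr[mid]=41 -> 41 > 13, search left half
lo=0, hi=7, mid=3, arr[mid]=14 -> 14 > 13, search left half
lo=0, hi=2, mid=1, arr[mid]=5 -> 5 < 13, search right half
lo=2, hi=2, mid=2, arr[mid]=13 -> Found target at index 2!

Binary search finds 13 at index 2 after 4 comparisons. The search repeatedly halves the search space by comparing with the middle element.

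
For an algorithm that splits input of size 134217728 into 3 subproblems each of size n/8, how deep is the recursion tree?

For divide and conquer with division factor 8:

Problem sizes at each level:
Level 0: 134217728
Level 1: 16777216
Level 2: 2097152
Level 3: 262144
Level 4: 32768
Level 5: 4096
Level 6: 512
Level 7: 64
Level 8: 8
Level 9: 1

The root is level 0 and the size-1 base case is level 9 (the tree spans levels 0 through 9, i.e. 10 levels counting the root), so the depth is the number of divisions: log_8(134217728) = 9

The recursion tree depth is log_8(134217728) = 9. At each level, the problem size is divided by 8, so it takes 9 divisions to reduce to a base case of size 1. The algorithm makes 3 recursive calls at each level.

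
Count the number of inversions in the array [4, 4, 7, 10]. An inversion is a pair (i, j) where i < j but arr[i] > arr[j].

Finding inversions in [4, 4, 7, 10]:


Total inversions: 0

The array has 0 inversions. It is already sorted.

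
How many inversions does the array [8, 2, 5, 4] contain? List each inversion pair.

Finding inversions in [8, 2, 5, 4]:

(0, 1): arr[0]=8 > arr[1]=2
(0, 2): arr[0]=8 > arr[2]=5
(0, 3): arr[0]=8 > arr[3]=4
(2, 3): arr[2]=5 > arr[3]=4

Total inversions: 4

The array has 4 inversion(s): (0,1), (0,2), (0,3), (2,3). Each pair (i,j) satisfies i < j and arr[i] > arr[j].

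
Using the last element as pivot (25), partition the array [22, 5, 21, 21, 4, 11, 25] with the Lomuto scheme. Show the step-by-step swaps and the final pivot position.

Lomuto partition with pivot = 25:

Initial array: [22, 5, 21, 21, 4, 11, 25]

arr[0]=22 <= 25: swap with position 0, array becomes [22, 5, 21, 21, 4, 11, 25]
arr[1]=5 <= 25: swap with position 1, array becomes [22, 5, 21, 21, 4, 11, 25]
arr[2]=21 <= 25: swap with position 2, array becomes [22, 5, 21, 21, 4, 11, 25]
arr[3]=21 <= 25: swap with position 3, array becomes [22, 5, 21, 21, 4, 11, 25]
arr[4]=4 <= 25: swap with position 4, array becomes [22, 5, 21, 21, 4, 11, 25]
arr[5]=11 <= 25: swap with position 5, array becomes [22, 5, 21, 21, 4, 11, 25]

Place pivot at position 6: [22, 5, 21, 21, 4, 11, 25]
Pivot position: 6

After partitioning with pivot 25, the array becomes [22, 5, 21, 21, 4, 11, 25]. The pivot is placed at index 6. All elements to the left of the pivot are <= 25, and all elements to the right are > 25.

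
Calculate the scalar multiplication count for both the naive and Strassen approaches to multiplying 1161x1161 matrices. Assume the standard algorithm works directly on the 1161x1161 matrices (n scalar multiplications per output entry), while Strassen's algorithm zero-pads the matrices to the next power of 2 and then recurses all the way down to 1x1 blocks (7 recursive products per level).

Matrix multiplication for 1161x1161 matrices:

Strassen's algorithm requires power-of-2 dimensions. Pad 1161x1161 to 2048x2048 (next power of 2).

Standard algorithm: 1161^3 = 1564936281 multiplications
Strassen's algorithm: 7^(log2(2048)) = 7^11 = 1977326743 multiplications
Difference: 1564936281 - 1977326743 = -412390462 (Strassen uses MORE here due to padding overhead — for small or just-over-power-of-2 n, padding can outweigh the per-level savings)

Standard: 1564936281 multiplications (1161^3). Strassen: 1977326743 multiplications (7^11, after padding to 2048x2048). Strassen reduces 8 recursive multiplications to 7 at each level.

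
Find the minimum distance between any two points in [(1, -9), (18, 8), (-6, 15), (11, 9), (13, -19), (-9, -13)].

Computing all pairwise distances among 6 points:

d((1, -9), (18, 8)) = 24.0416
d((1, -9), (-6, 15)) = 25.0
d((1, -9), (11, 9)) = 20.5913
d((1, -9), (13, -19)) = 15.6205
d((1, -9), (-9, -13)) = 10.7703
d((18, 8), (-6, 15)) = 25.0
d((18, 8), (11, 9)) = 7.0711 <-- minimum
d((18, 8), (13, -19)) = 27.4591
d((18, 8), (-9, -13)) = 34.2053
d((-6, 15), (11, 9)) = 18.0278
d((-6, 15), (13, -19)) = 38.9487
d((-6, 15), (-9, -13)) = 28.1603
d((11, 9), (13, -19)) = 28.0713
d((11, 9), (-9, -13)) = 29.7321
d((13, -19), (-9, -13)) = 22.8035

Closest pair: (18, 8) and (11, 9) with distance 7.0711

The closest pair is (18, 8) and (11, 9) with Euclidean distance 7.0711. For 6 points, brute-force pairwise comparison is shown above. For large n, the divide-and-conquer algorithm (sort by x, recurse on halves, check the dividing strip) achieves O(n log n).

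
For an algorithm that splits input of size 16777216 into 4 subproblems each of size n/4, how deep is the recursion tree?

For divide and conquer with division factor 4:

Problem sizes at each level:
Level 0: 16777216
Level 1: 4194304
Level 2: 1048576
Level 3: 262144
Level 4: 65536
Level 5: 16384
Level 6: 4096
Level 7: 1024
Level 8: 256
Level 9: 64
Level 10: 16
Level 11: 4
Level 12: 1

The root is level 0 and the size-1 base case is level 12 (the tree spans levels 0 through 12, i.e. 13 levels counting the root), so the depth is the number of divisions: log_4(16777216) = 12

The recursion tree depth is log_4(16777216) = 12. At each level, the problem size is divided by 4, so it takes 12 divisions to reduce to a base case of size 1. The algorithm makes 4 recursive calls at each level.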